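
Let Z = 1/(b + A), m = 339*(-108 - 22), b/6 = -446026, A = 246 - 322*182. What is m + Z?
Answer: -120510031981/2734514 ≈ -44070.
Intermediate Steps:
A = -58358 (A = 246 - 58604 = -58358)
b = -2676156 (b = 6*(-446026) = -2676156)
m = -44070 (m = 339*(-130) = -44070)
Z = -1/2734514 (Z = 1/(-2676156 - 58358) = 1/(-2734514) = -1/2734514 ≈ -3.6570e-7)
m + Z = -44070 - 1/2734514 = -120510031981/2734514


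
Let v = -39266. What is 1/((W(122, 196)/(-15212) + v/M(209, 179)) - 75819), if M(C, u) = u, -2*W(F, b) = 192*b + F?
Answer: -2722948/207045129821 ≈ -1.3151e-5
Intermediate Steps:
W(F, b) = -96*b - F/2 (W(F, b) = -(192*b + F)/2 = -(F + 192*b)/2 = -96*b - F/2)
1/((W(122, 196)/(-15212) + v/M(209, 179)) - 75819) = 1/(((-96*196 - 1/2*122)/(-15212) - 39266/179) - 75819) = 1/(((-18816 - 61)*(-1/15212) - 39266*1/179) - 75819) = 1/((-18877*(-1/15212) - 39266/179) - 75819) = 1/((18877/15212 - 39266/179) - 75819) = 1/(-593935409/2722948 - 75819) = 1/(-207045129821/2722948) = -2722948/207045129821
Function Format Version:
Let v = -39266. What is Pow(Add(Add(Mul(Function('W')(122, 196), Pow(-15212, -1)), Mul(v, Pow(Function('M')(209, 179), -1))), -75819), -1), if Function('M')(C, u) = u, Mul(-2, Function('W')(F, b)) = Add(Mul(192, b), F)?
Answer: Rational(-2722948, 207045129821) ≈ -1.3151e-5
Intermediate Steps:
Function('W')(F, b) = Add(Mul(-96, b), Mul(Rational(-1, 2), F)) (Function('W')(F, b) = Mul(Rational(-1, 2), Add(Mul(192, b), F)) = Mul(Rational(-1, 2), Add(F, Mul(192, b))) = Add(Mul(-96, b), Mul(Rational(-1, 2), F)))
Pow(Add(Add(Mul(Function('W')(122, 196), Pow(-15212, -1)), Mul(v, Pow(Function('M')(209, 179), -1))), -75819), -1) = Pow(Add(Add(Mul(Add(Mul(-96, 196), Mul(Rational(-1, 2), 122)), Pow(-15212, -1)), Mul(-39266, Pow(179, -1))), -75819), -1) = Pow(Add(Add(Mul(Add(-18816, -61), Rational(-1, 15212)), Mul(-39266, Rational(1, 179))), -75819), -1) = Pow(Add(Add(Mul(-18877, Rational(-1, 15212)), Rational(-39266, 179)), -75819), -1) = Pow(Add(Add(Rational(18877, 15212), Rational(-39266, 179)), -75819), -1) = Pow(Add(Rational(-593935409, 2722948), -75819), -1) = Pow(Rational(-207045129821, 2722948), -1) = Rational(-2722948, 207045129821)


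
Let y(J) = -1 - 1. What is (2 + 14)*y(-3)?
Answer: -32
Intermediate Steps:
y(J) = -2
(2 + 14)*y(-3) = (2 + 14)*(-2) = 16*(-2) = -32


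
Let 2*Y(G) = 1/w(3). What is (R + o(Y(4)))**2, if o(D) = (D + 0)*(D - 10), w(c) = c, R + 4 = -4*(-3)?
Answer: 52441/1296 ≈ 40.464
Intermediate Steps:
R = 8 (R = -4 - 4*(-3) = -4 + 12 = 8)
Y(G) = 1/6 (Y(G) = (1/2)/3 = (1/2)*(1/3) = 1/6)
o(D) = D*(-10 + D)
(R + o(Y(4)))**2 = (8 + (-10 + 1/6)/6)**2 = (8 + (1/6)*(-59/6))**2 = (8 - 59/36)**2 = (229/36)**2 = 52441/1296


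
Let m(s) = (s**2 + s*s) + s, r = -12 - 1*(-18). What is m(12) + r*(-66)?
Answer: -96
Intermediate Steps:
r = 6 (r = -12 + 18 = 6)
m(s) = s + 2*s**2 (m(s) = (s**2 + s**2) + s = 2*s**2 + s = s + 2*s**2)
m(12) + r*(-66) = 12*(1 + 2*12) + 6*(-66) = 12*(1 + 24) - 396 = 12*25 - 396 = 300 - 396 = -96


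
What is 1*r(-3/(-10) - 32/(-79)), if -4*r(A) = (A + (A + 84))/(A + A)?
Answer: -33737/2228 ≈ -15.142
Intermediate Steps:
r(A) = -(84 + 2*A)/(8*A) (r(A) = -(A + (A + 84))/(4*(A + A)) = -(A + (84 + A))/(4*(2*A)) = -(84 + 2*A)*1/(2*A)/4 = -(84 + 2*A)/(8*A))
1*r(-3/(-10) - 32/(-79)) = 1*((-42 - (-3/(-10) - 32/(-79)))/(4*(-3/(-10) - 32/(-79)))) = 1*((-42 - (-3*(-⅒) - 32*(-1/79)))/(4*(-3*(-⅒) - 32*(-1/79)))) = 1*((-42 - (3/10 + 32/79))/(4*(3/10 + 32/79))) = 1*((-42 - 1*557/790)/(4*(557/790))) = 1*((¼)*(790/557)*(-42 - 557/790)) = 1*((¼)*(790/557)*(-33737/790)) = 1*(-33737/2228) = -33737/2228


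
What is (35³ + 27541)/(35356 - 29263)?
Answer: 7824/677 ≈ 11.557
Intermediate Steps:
(35³ + 27541)/(35356 - 29263) = (42875 + 27541)/6093 = 70416*(1/6093) = 7824/677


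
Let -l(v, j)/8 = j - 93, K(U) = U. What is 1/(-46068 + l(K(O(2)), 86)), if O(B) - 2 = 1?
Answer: -1/46012 ≈ -2.1733e-5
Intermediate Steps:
O(B) = 3 (O(B) = 2 + 1 = 3)
l(v, j) = 744 - 8*j (l(v, j) = -8*(j - 93) = -8*(-93 + j) = 744 - 8*j)
1/(-46068 + l(K(O(2)), 86)) = 1/(-46068 + (744 - 8*86)) = 1/(-46068 + (744 - 688)) = 1/(-46068 + 56) = 1/(-46012) = -1/46012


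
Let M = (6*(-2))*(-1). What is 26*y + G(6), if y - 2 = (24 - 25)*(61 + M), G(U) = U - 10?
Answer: -1850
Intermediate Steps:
M = 12 (M = -12*(-1) = 12)
G(U) = -10 + U
y = -71 (y = 2 + (24 - 25)*(61 + 12) = 2 - 1*73 = 2 - 73 = -71)
26*y + G(6) = 26*(-71) + (-10 + 6) = -1846 - 4 = -1850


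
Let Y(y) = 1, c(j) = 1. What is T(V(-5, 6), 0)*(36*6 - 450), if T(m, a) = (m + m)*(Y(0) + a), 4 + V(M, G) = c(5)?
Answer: 1404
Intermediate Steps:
V(M, G) = -3 (V(M, G) = -4 + 1 = -3)
T(m, a) = 2*m*(1 + a) (T(m, a) = (m + m)*(1 + a) = (2*m)*(1 + a) = 2*m*(1 + a))
T(V(-5, 6), 0)*(36*6 - 450) = (2*(-3)*(1 + 0))*(36*6 - 450) = (2*(-3)*1)*(216 - 450) = -6*(-234) = 1404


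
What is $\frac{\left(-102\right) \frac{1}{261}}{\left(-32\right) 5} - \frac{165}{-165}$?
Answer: $\frac{6977}{6960} \approx 1.0024$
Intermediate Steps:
$\frac{\left(-102\right) \frac{1}{261}}{\left(-32\right) 5} - \frac{165}{-165} = \frac{\left(-102\right) \frac{1}{261}}{-160} - -1 = \left(- \frac{34}{87}\right) \left(- \frac{1}{160}\right) + 1 = \frac{17}{6960} + 1 = \frac{6977}{6960}$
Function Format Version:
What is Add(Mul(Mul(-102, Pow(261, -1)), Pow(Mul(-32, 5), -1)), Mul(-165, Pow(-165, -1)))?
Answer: Rational(6977, 6960) ≈ 1.0024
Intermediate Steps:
Add(Mul(Mul(-102, Pow(261, -1)), Pow(Mul(-32, 5), -1)), Mul(-165, Pow(-165, -1))) = Add(Mul(Mul(-102, Rational(1, 261)), Pow(-160, -1)), Mul(-165, Rational(-1, 165))) = Add(Mul(Rational(-34, 87), Rational(-1, 160)), 1) = Add(Rational(17, 6960), 1) = Rational(6977, 6960)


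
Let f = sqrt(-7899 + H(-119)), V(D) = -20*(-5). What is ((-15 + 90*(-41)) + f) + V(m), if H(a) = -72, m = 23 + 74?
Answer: -3605 + I*sqrt(7971) ≈ -3605.0 + 89.281*I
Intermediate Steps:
m = 97
V(D) = 100
f = I*sqrt(7971) (f = sqrt(-7899 - 72) = sqrt(-7971) = I*sqrt(7971) ≈ 89.281*I)
((-15 + 90*(-41)) + f) + V(m) = ((-15 + 90*(-41)) + I*sqrt(7971)) + 100 = ((-15 - 3690) + I*sqrt(7971)) + 100 = (-3705 + I*sqrt(7971)) + 100 = -3605 + I*sqrt(7971)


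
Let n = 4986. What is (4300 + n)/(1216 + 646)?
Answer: 4643/931 ≈ 4.9871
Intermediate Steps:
(4300 + n)/(1216 + 646) = (4300 + 4986)/(1216 + 646) = 9286/1862 = 9286*(1/1862) = 4643/931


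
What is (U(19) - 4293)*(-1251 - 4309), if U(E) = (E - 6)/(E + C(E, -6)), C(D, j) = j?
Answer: 23863520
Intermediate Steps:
U(E) = 1 (U(E) = (E - 6)/(E - 6) = (-6 + E)/(-6 + E) = 1)
(U(19) - 4293)*(-1251 - 4309) = (1 - 4293)*(-1251 - 4309) = -4292*(-5560) = 23863520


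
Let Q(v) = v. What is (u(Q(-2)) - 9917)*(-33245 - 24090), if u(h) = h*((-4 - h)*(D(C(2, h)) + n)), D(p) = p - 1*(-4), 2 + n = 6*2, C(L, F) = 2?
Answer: 564921755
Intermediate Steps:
n = 10 (n = -2 + 6*2 = -2 + 12 = 10)
D(p) = 4 + p (D(p) = p + 4 = 4 + p)
u(h) = h*(-64 - 16*h) (u(h) = h*((-4 - h)*((4 + 2) + 10)) = h*((-4 - h)*(6 + 10)) = h*((-4 - h)*16) = h*(-64 - 16*h))
(u(Q(-2)) - 9917)*(-33245 - 24090) = (-16*(-2)*(4 - 2) - 9917)*(-33245 - 24090) = (-16*(-2)*2 - 9917)*(-57335) = (64 - 9917)*(-57335) = -9853*(-57335) = 564921755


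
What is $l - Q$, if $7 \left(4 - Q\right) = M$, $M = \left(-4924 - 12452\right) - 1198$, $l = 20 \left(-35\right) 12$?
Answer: $- \frac{77402}{7} \approx -11057.0$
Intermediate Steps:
$l = -8400$ ($l = \left(-700\right) 12 = -8400$)
$M = -18574$ ($M = \left(-4924 - 12452\right) - 1198 = -17376 - 1198 = -18574$)
$Q = \frac{18602}{7}$ ($Q = 4 - - \frac{18574}{7} = 4 + \frac{18574}{7} = \frac{18602}{7} \approx 2657.4$)
$l - Q = -8400 - \frac{18602}{7} = - \frac{77402}{7}$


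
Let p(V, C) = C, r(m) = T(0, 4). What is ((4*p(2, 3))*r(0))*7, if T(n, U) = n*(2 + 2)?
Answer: 0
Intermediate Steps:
T(n, U) = 4*n (T(n, U) = n*4 = 4*n)
r(m) = 0 (r(m) = 4*0 = 0)
((4*p(2, 3))*r(0))*7 = ((4*3)*0)*7 = (12*0)*7 = 0*7 = 0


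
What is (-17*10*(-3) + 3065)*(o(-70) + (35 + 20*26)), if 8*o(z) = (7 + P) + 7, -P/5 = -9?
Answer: 16083925/8 ≈ 2.0105e+6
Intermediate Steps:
P = 45 (P = -5*(-9) = 45)
o(z) = 59/8 (o(z) = ((7 + 45) + 7)/8 = (52 + 7)/8 = (1/8)*59 = 59/8)
(-17*10*(-3) + 3065)*(o(-70) + (35 + 20*26)) = (-17*10*(-3) + 3065)*(59/8 + (35 + 20*26)) = (-170*(-3) + 3065)*(59/8 + (35 + 520)) = (510 + 3065)*(59/8 + 555) = 3575*(4499/8) = 16083925/8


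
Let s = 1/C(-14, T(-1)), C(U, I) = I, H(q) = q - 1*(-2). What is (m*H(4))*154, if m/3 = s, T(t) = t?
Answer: -2772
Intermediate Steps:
H(q) = 2 + q (H(q) = q + 2 = 2 + q)
s = -1 (s = 1/(-1) = -1)
m = -3 (m = 3*(-1) = -3)
(m*H(4))*154 = -3*(2 + 4)*154 = -3*6*154 = -18*154 = -2772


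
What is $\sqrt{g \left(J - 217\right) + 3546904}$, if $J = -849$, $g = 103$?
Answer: $\sqrt{3437106} \approx 1853.9$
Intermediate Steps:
$\sqrt{g \left(J - 217\right) + 3546904} = \sqrt{103 \left(-849 - 217\right) + 3546904} = \sqrt{103 \left(-1066\right) + 3546904} = \sqrt{-109798 + 3546904} = \sqrt{3437106}$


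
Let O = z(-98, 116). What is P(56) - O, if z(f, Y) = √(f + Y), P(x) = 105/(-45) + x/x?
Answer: -4/3 - 3*√2 ≈ -5.5760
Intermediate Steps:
P(x) = -4/3 (P(x) = 105*(-1/45) + 1 = -7/3 + 1 = -4/3)
z(f, Y) = √(Y + f)
O = 3*√2 (O = √(116 - 98) = √18 = 3*√2 ≈ 4.2426)
P(56) - O = -4/3 - 3*√2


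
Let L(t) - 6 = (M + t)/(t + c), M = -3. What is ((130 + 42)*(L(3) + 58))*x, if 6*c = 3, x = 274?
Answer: 3016192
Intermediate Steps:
c = ½ (c = (⅙)*3 = ½ ≈ 0.50000)
L(t) = 6 + (-3 + t)/(½ + t) (L(t) = 6 + (-3 + t)/(t + ½) = 6 + (-3 + t)/(½ + t))
((130 + 42)*(L(3) + 58))*x = ((130 + 42)*(14*3/(1 + 2*3) + 58))*274 = (172*(14*3/(1 + 6) + 58))*274 = (172*(14*3/7 + 58))*274 = (172*(14*3*(⅐) + 58))*274 = (172*(6 + 58))*274 = (172*64)*274 = 11008*274 = 3016192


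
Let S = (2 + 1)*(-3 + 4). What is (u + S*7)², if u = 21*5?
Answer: 15876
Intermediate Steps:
S = 3 (S = 3*1 = 3)
u = 105
(u + S*7)² = (105 + 3*7)² = (105 + 21)² = 126² = 15876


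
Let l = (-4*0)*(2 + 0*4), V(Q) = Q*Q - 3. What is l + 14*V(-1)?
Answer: -28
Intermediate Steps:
V(Q) = -3 + Q² (V(Q) = Q² - 3 = -3 + Q²)
l = 0 (l = 0*(2 + 0) = 0*2 = 0)
l + 14*V(-1) = 0 + 14*(-3 + (-1)²) = 0 + 14*(-3 + 1) = 0 + 14*(-2) = 0 - 28 = -28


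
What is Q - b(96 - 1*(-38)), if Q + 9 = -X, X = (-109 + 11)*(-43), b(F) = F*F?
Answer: -22179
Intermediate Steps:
b(F) = F²
X = 4214 (X = -98*(-43) = 4214)
Q = -4223 (Q = -9 - 1*4214 = -9 - 4214 = -4223)
Q - b(96 - 1*(-38)) = -4223 - (96 - 1*(-38))² = -4223 - (96 + 38)² = -4223 - 1*134² = -4223 - 1*17956 = -4223 - 17956 = -22179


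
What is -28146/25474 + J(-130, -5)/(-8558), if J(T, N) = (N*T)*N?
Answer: -39520742/54501623 ≈ -0.72513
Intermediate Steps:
J(T, N) = T*N**2
-28146/25474 + J(-130, -5)/(-8558) = -28146/25474 - 130*(-5)**2/(-8558) = -28146*1/25474 - 130*25*(-1/8558) = -14073/12737 - 3250*(-1/8558) = -14073/12737 + 1625/4279 = -39520742/54501623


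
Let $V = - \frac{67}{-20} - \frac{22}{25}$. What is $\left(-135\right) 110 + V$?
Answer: $- \frac{1484753}{100} \approx -14848.0$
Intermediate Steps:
$V = \frac{247}{100}$ ($V = \left(-67\right) \left(- \frac{1}{20}\right) - \frac{22}{25} = \frac{67}{20} - \frac{22}{25} = \frac{247}{100} \approx 2.47$)
$\left(-135\right) 110 + V = \left(-135\right) 110 + \frac{247}{100} = -14850 + \frac{247}{100} = - \frac{1484753}{100}$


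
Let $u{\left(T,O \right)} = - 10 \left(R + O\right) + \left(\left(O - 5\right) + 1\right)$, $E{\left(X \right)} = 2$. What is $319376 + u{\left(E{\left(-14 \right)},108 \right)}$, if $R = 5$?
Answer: $318350$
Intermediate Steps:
$u{\left(T,O \right)} = -54 - 9 O$ ($u{\left(T,O \right)} = - 10 \left(5 + O\right) + \left(\left(O - 5\right) + 1\right) = \left(-50 - 10 O\right) + \left(\left(-5 + O\right) + 1\right) = \left(-50 - 10 O\right) + \left(-4 + O\right) = -54 - 9 O$)
$319376 + u{\left(E{\left(-14 \right)},108 \right)} = 319376 - 1026 = 318350$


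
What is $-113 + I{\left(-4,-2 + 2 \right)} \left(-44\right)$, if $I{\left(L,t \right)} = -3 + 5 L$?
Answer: $899$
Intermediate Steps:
$-113 + I{\left(-4,-2 + 2 \right)} \left(-44\right) = -113 + \left(-3 + 5 \left(-4\right)\right) \left(-44\right) = -113 + \left(-3 - 20\right) \left(-44\right) = -113 - -1012 = -113 + 1012 = 899$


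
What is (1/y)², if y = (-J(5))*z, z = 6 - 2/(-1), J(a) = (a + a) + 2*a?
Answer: 1/25600 ≈ 3.9063e-5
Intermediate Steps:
J(a) = 4*a (J(a) = 2*a + 2*a = 4*a)
z = 8 (z = 6 - 2*(-1) = 6 + 2 = 8)
y = -160 (y = -4*5*8 = -1*20*8 = -20*8 = -160)
(1/y)² = (1/(-160))² = (-1/160)² = 1/25600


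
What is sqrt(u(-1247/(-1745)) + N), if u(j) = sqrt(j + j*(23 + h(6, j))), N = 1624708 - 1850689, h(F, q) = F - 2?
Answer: sqrt(-688117794525 + 3490*sqrt(15232105))/1745 ≈ 475.37*I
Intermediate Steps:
h(F, q) = -2 + F
N = -225981
u(j) = 2*sqrt(7)*sqrt(j) (u(j) = sqrt(j + j*(23 + (-2 + 6))) = sqrt(j + j*(23 + 4)) = sqrt(j + j*27) = sqrt(j + 27*j) = sqrt(28*j) = 2*sqrt(7)*sqrt(j))
sqrt(u(-1247/(-1745)) + N) = sqrt(2*sqrt(7)*sqrt(-1247/(-1745)) - 225981) = sqrt(2*sqrt(7)*sqrt(-1247*(-1/1745)) - 225981) = sqrt(2*sqrt(7)*sqrt(1247/1745) - 225981) = sqrt(2*sqrt(7)*(sqrt(2176015)/1745) - 225981) = sqrt(2*sqrt(15232105)/1745 - 225981) = sqrt(-225981 + 2*sqrt(15232105)/1745)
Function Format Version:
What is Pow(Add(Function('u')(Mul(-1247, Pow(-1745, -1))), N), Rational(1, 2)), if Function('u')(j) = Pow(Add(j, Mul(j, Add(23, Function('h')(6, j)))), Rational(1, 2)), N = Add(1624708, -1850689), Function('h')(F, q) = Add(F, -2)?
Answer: Mul(Rational(1, 1745), Pow(Add(-688117794525, Mul(3490, Pow(15232105, Rational(1, 2)))), Rational(1, 2))) ≈ Mul(475.37, I)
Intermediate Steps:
Function('h')(F, q) = Add(-2, F)
N = -225981
Function('u')(j) = Mul(2, Pow(7, Rational(1, 2)), Pow(j, Rational(1, 2))) (Function('u')(j) = Pow(Add(j, Mul(j, Add(23, Add(-2, 6)))), Rational(1, 2)) = Pow(Add(j, Mul(j, Add(23, 4))), Rational(1, 2)) = Pow(Add(j, Mul(j, 27)), Rational(1, 2)) = Pow(Add(j, Mul(27, j)), Rational(1, 2)) = Pow(Mul(28, j), Rational(1, 2)) = Mul(2, Pow(7, Rational(1, 2)), Pow(j, Rational(1, 2))))
Pow(Add(Function('u')(Mul(-1247, Pow(-1745, -1))), N), Rational(1, 2)) = Pow(Add(Mul(2, Pow(7, Rational(1, 2)), Pow(Mul(-1247, Pow(-1745, -1)), Rational(1, 2))), -225981), Rational(1, 2)) = Pow(Add(Mul(2, Pow(7, Rational(1, 2)), Pow(Mul(-1247, Rational(-1, 1745)), Rational(1, 2))), -225981), Rational(1, 2)) = Pow(Add(Mul(2, Pow(7, Rational(1, 2)), Pow(Rational(1247, 1745), Rational(1, 2))), -225981), Rational(1, 2)) = Pow(Add(Mul(2, Pow(7, Rational(1, 2)), Mul(Rational(1, 1745), Pow(2176015, Rational(1, 2)))), -225981), Rational(1, 2)) = Pow(Add(Mul(Rational(2, 1745), Pow(15232105, Rational(1, 2))), -225981), Rational(1, 2)) = Pow(Add(-225981, Mul(Rational(2, 1745), Pow(15232105, Rational(1, 2)))), Rational(1, 2))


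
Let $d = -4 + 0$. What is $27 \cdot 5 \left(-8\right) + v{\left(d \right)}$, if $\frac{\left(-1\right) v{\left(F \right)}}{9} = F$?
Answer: $-1044$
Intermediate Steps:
$d = -4$
$v{\left(F \right)} = - 9 F$
$27 \cdot 5 \left(-8\right) + v{\left(d \right)} = 27 \cdot 5 \left(-8\right) - -36 = 27 \left(-40\right) + 36 = -1080 + 36 = -1044$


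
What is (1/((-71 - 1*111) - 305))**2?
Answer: 1/237169 ≈ 4.2164e-6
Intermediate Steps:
(1/((-71 - 1*111) - 305))**2 = (1/((-71 - 111) - 305))**2 = (1/(-182 - 305))**2 = (1/(-487))**2 = (-1/487)**2 = 1/237169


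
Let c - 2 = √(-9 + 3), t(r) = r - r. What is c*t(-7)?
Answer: 0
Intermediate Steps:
t(r) = 0
c = 2 + I*√6 (c = 2 + √(-9 + 3) = 2 + √(-6) = 2 + I*√6 ≈ 2.0 + 2.4495*I)
c*t(-7) = (2 + I*√6)*0 = 0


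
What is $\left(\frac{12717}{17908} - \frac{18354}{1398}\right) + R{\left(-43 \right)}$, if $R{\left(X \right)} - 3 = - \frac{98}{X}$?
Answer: $- \frac{1280980945}{179420252} \approx -7.1396$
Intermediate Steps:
$R{\left(X \right)} = 3 - \frac{98}{X}$
$\left(\frac{12717}{17908} - \frac{18354}{1398}\right) + R{\left(-43 \right)} = \left(\frac{12717}{17908} - \frac{18354}{1398}\right) + \left(3 - \frac{98}{-43}\right) = \left(12717 \cdot \frac{1}{17908} - \frac{3059}{233}\right) + \left(3 - - \frac{98}{43}\right) = \left(\frac{12717}{17908} - \frac{3059}{233}\right) + \left(3 + \frac{98}{43}\right) = - \frac{51817511}{4172564} + \frac{227}{43} = - \frac{1280980945}{179420252}$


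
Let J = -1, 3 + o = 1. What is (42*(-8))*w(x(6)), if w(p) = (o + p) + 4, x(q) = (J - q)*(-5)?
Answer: -12432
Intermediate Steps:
o = -2 (o = -3 + 1 = -2)
x(q) = 5 + 5*q (x(q) = (-1 - q)*(-5) = 5 + 5*q)
w(p) = 2 + p (w(p) = (-2 + p) + 4 = 2 + p)
(42*(-8))*w(x(6)) = (42*(-8))*(2 + (5 + 5*6)) = -336*(2 + (5 + 30)) = -336*(2 + 35) = -336*37 = -12432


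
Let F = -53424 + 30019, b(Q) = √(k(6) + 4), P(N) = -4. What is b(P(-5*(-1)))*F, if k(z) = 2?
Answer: -23405*√6 ≈ -57330.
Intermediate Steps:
b(Q) = √6 (b(Q) = √(2 + 4) = √6)
F = -23405
b(P(-5*(-1)))*F = √6*(-23405) = -23405*√6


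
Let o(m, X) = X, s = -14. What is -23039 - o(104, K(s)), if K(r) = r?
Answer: -23025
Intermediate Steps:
-23039 - o(104, K(s)) = -23039 - 1*(-14) = -23039 + 14 = -23025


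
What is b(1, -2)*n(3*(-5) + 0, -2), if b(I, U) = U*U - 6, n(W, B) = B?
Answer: 4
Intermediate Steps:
b(I, U) = -6 + U² (b(I, U) = U² - 6 = -6 + U²)
b(1, -2)*n(3*(-5) + 0, -2) = (-6 + (-2)²)*(-2) = (-6 + 4)*(-2) = -2*(-2) = 4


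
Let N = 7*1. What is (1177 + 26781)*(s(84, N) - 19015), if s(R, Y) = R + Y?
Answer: -529077192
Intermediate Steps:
N = 7
(1177 + 26781)*(s(84, N) - 19015) = (1177 + 26781)*((84 + 7) - 19015) = 27958*(91 - 19015) = 27958*(-18924) = -529077192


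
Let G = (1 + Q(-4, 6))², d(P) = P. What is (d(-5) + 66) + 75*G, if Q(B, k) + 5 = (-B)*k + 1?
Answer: 33136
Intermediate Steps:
Q(B, k) = -4 - B*k (Q(B, k) = -5 + ((-B)*k + 1) = -5 + (-B*k + 1) = -5 + (1 - B*k) = -4 - B*k)
G = 441 (G = (1 + (-4 - 1*(-4)*6))² = (1 + (-4 + 24))² = (1 + 20)² = 21² = 441)
(d(-5) + 66) + 75*G = (-5 + 66) + 75*441 = 61 + 33075 = 33136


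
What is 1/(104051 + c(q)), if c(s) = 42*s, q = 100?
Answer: 1/108251 ≈ 9.2378e-6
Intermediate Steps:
1/(104051 + c(q)) = 1/(104051 + 42*100) = 1/(104051 + 4200) = 1/108251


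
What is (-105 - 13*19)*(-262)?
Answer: 92224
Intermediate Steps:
(-105 - 13*19)*(-262) = (-105 - 247)*(-262) = -352*(-262) = 92224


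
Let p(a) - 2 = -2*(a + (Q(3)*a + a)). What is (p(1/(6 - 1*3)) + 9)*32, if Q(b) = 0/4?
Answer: 928/3 ≈ 309.33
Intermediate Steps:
Q(b) = 0 (Q(b) = 0*(¼) = 0)
p(a) = 2 - 4*a (p(a) = 2 - 2*(a + (0*a + a)) = 2 - 2*(a + (0 + a)) = 2 - 2*(a + a) = 2 - 4*a)
(p(1/(6 - 1*3)) + 9)*32 = ((2 - 4/(6 - 1*3)) + 9)*32 = ((2 - 4/(6 - 3)) + 9)*32 = ((2 - 4/3) + 9)*32 = (⅔ + 9)*32 = (29/3)*32 = 928/3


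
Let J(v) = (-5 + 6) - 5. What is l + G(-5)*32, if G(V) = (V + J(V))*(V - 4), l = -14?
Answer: 2578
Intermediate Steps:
J(v) = -4 (J(v) = 1 - 5 = -4)
G(V) = (-4 + V)² (G(V) = (V - 4)*(V - 4) = (-4 + V)*(-4 + V) = (-4 + V)²)
l + G(-5)*32 = -14 + (16 + (-5)² - 8*(-5))*32 = -14 + (16 + 25 + 40)*32 = -14 + 81*32 = -14 + 2592 = 2578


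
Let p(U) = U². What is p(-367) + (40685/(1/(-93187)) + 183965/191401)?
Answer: -725635337902841/191401 ≈ -3.7912e+9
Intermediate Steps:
p(-367) + (40685/(1/(-93187)) + 183965/191401) = (-367)² + (40685/(1/(-93187)) + 183965/191401) = 134689 + (40685/(-1/93187) + 183965*(1/191401)) = 134689 + (40685*(-93187) + 183965/191401) = 134689 + (-3791313095 + 183965/191401) = 134689 - 725661117512130/191401 = -725635337902841/191401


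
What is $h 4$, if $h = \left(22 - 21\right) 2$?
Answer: $8$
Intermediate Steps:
$h = 2$ ($h = 1 \cdot 2 = 2$)
$h 4 = 2 \cdot 4 = 8$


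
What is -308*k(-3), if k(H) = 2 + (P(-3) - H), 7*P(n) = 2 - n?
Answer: -1760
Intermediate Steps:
P(n) = 2/7 - n/7 (P(n) = (2 - n)/7 = 2/7 - n/7)
k(H) = 19/7 - H (k(H) = 2 + ((2/7 - 1/7*(-3)) - H) = 2 + ((2/7 + 3/7) - H) = 2 + (5/7 - H) = 19/7 - H)
-308*k(-3) = -308*(19/7 - 1*(-3)) = -308*(19/7 + 3) = -308*40/7 = -1760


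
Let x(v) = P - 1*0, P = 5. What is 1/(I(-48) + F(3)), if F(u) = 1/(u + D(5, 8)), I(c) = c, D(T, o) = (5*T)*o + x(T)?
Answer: -208/9983 ≈ -0.020835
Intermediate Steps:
x(v) = 5 (x(v) = 5 - 1*0 = 5 + 0 = 5)
D(T, o) = 5 + 5*T*o (D(T, o) = (5*T)*o + 5 = 5*T*o + 5 = 5 + 5*T*o)
F(u) = 1/(205 + u) (F(u) = 1/(u + (5 + 5*5*8)) = 1/(u + (5 + 200)) = 1/(u + 205) = 1/(205 + u))
1/(I(-48) + F(3)) = 1/(-48 + 1/(205 + 3)) = 1/(-48 + 1/208) = 1/(-9983/208) = -208/9983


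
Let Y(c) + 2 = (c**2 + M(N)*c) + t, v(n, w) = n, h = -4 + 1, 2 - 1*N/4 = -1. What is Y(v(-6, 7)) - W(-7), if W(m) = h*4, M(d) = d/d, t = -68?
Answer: -28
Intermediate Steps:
N = 12 (N = 8 - 4*(-1) = 8 + 4 = 12)
h = -3
M(d) = 1
W(m) = -12 (W(m) = -3*4 = -12)
Y(c) = -70 + c + c**2 (Y(c) = -2 + ((c**2 + 1*c) - 68) = -2 + ((c**2 + c) - 68) = -2 + ((c + c**2) - 68) = -2 + (-68 + c + c**2) = -70 + c + c**2)
Y(v(-6, 7)) - W(-7) = (-70 - 6 + (-6)**2) - 1*(-12) = (-70 - 6 + 36) + 12 = -40 + 12 = -28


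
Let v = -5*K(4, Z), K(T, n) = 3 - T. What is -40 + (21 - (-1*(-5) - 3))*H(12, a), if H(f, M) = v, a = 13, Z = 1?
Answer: 55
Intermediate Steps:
v = 5 (v = -5*(3 - 1*4) = -5*(3 - 4) = -5*(-1) = 5)
H(f, M) = 5
-40 + (21 - (-1*(-5) - 3))*H(12, a) = -40 + (21 - (-1*(-5) - 3))*5 = -40 + (21 - (5 - 3))*5 = -40 + (21 - 1*2)*5 = -40 + (21 - 2)*5 = -40 + 19*5 = -40 + 95 = 55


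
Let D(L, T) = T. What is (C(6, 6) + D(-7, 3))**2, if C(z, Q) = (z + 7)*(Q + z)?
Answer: 25281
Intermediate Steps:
C(z, Q) = (7 + z)*(Q + z)
(C(6, 6) + D(-7, 3))**2 = ((6**2 + 7*6 + 7*6 + 6*6) + 3)**2 = ((36 + 42 + 42 + 36) + 3)**2 = (156 + 3)**2 = 159**2 = 25281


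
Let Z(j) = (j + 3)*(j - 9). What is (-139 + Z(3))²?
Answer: 30625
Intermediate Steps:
Z(j) = (-9 + j)*(3 + j) (Z(j) = (3 + j)*(-9 + j) = (-9 + j)*(3 + j))
(-139 + Z(3))² = (-139 + (-27 + 3² - 6*3))² = (-139 + (-27 + 9 - 18))² = (-139 - 36)² = (-175)² = 30625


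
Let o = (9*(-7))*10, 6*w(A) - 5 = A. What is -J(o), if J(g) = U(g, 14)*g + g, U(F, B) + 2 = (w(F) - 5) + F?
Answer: -466305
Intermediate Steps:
w(A) = ⅚ + A/6
o = -630 (o = -63*10 = -630)
U(F, B) = -37/6 + 7*F/6 (U(F, B) = -2 + (((⅚ + F/6) - 5) + F) = -2 + ((-25/6 + F/6) + F) = -2 + (-25/6 + 7*F/6) = -37/6 + 7*F/6)
J(g) = g + g*(-37/6 + 7*g/6) (J(g) = (-37/6 + 7*g/6)*g + g = g*(-37/6 + 7*g/6) + g = g + g*(-37/6 + 7*g/6))
-J(o) = -(-630)*(-31 + 7*(-630))/6 = -(-630)*(-31 - 4410)/6 = -(-630)*(-4441)/6 = -1*466305 = -466305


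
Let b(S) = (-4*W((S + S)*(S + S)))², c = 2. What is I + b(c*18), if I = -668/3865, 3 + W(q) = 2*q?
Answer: 6643670633332/3865 ≈ 1.7189e+9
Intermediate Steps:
W(q) = -3 + 2*q
I = -668/3865 (I = -668*1/3865 = -668/3865 ≈ -0.17283)
b(S) = (12 - 32*S²)² (b(S) = (-4*(-3 + 2*((S + S)*(S + S))))² = (-4*(-3 + 2*((2*S)*(2*S))))² = (-4*(-3 + 2*(4*S²)))² = (-4*(-3 + 8*S²))² = (12 - 32*S²)²)
I + b(c*18) = -668/3865 + 16*(-3 + 8*(2*18)²)² = -668/3865 + 16*(-3 + 8*36²)² = -668/3865 + 16*(-3 + 8*1296)² = -668/3865 + 16*(-3 + 10368)² = -668/3865 + 16*10365² = -668/3865 + 16*107433225 = -668/3865 + 1718931600 = 6643670633332/3865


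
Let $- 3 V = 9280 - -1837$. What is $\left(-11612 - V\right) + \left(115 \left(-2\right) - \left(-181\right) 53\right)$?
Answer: $\frac{4370}{3} \approx 1456.7$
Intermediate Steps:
$V = - \frac{11117}{3}$ ($V = - \frac{9280 - -1837}{3} = - \frac{9280 + 1837}{3} = \left(- \frac{1}{3}\right) 11117 = - \frac{11117}{3} \approx -3705.7$)
$\left(-11612 - V\right) + \left(115 \left(-2\right) - \left(-181\right) 53\right) = \left(-11612 - - \frac{11117}{3}\right) + \left(115 \left(-2\right) - \left(-181\right) 53\right) = \left(-11612 + \frac{11117}{3}\right) - -9363 = - \frac{23719}{3} + \left(-230 + 9593\right) = - \frac{23719}{3} + 9363 = \frac{4370}{3}$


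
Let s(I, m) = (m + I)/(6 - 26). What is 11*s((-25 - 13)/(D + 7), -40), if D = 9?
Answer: 3729/160 ≈ 23.306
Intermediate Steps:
s(I, m) = -I/20 - m/20 (s(I, m) = (I + m)/(-20) = (I + m)*(-1/20) = -I/20 - m/20)
11*s((-25 - 13)/(D + 7), -40) = 11*(-(-25 - 13)/(20*(9 + 7)) - 1/20*(-40)) = 11*(-(-19)/(10*16) + 2) = 11*(-1/20*(-19/8) + 2) = 11*(19/160 + 2) = 11*(339/160) = 3729/160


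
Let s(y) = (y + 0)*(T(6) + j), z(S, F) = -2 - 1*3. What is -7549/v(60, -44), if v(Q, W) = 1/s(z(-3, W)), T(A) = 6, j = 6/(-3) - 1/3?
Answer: 415195/3 ≈ 1.3840e+5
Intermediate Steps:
j = -7/3 (j = 6*(-⅓) - 1*⅓ = -2 - ⅓ = -7/3 ≈ -2.3333)
z(S, F) = -5 (z(S, F) = -2 - 3 = -5)
s(y) = 11*y/3 (s(y) = (y + 0)*(6 - 7/3) = y*(11/3) = 11*y/3)
v(Q, W) = -3/55 (v(Q, W) = 1/((11/3)*(-5)) = 1/(-55/3) = -3/55)
-7549/v(60, -44) = -7549/(-3/55) = -7549*(-55/3) = 415195/3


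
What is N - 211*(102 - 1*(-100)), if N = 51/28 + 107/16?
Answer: -4772711/112 ≈ -42614.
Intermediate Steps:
N = 953/112 (N = 51*(1/28) + 107*(1/16) = 51/28 + 107/16 = 953/112 ≈ 8.5089)
N - 211*(102 - 1*(-100)) = 953/112 - 211*(102 - 1*(-100)) = 953/112 - 211*(102 + 100) = 953/112 - 211*202 = 953/112 - 42622 = -4772711/112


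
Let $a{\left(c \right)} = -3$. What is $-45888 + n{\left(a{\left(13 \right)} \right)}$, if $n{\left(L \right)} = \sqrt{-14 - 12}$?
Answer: $-45888 + i \sqrt{26} \approx -45888.0 + 5.099 i$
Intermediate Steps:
$n{\left(L \right)} = i \sqrt{26}$ ($n{\left(L \right)} = \sqrt{-26} = i \sqrt{26}$)
$-45888 + n{\left(a{\left(13 \right)} \right)} = -45888 + i \sqrt{26}$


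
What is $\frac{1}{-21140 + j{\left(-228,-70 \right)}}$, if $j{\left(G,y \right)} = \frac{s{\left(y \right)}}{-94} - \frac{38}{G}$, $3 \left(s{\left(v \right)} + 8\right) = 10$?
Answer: $- \frac{282}{5961419} \approx -4.7304 \cdot 10^{-5}$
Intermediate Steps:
$s{\left(v \right)} = - \frac{14}{3}$ ($s{\left(v \right)} = -8 + \frac{1}{3} \cdot 10 = -8 + \frac{10}{3} = - \frac{14}{3}$)
$j{\left(G,y \right)} = \frac{7}{141} - \frac{38}{G}$ ($j{\left(G,y \right)} = - \frac{14}{3 \left(-94\right)} - \frac{38}{G} = \left(- \frac{14}{3}\right) \left(- \frac{1}{94}\right) - \frac{38}{G} = \frac{7}{141} - \frac{38}{G}$)
$\frac{1}{-21140 + j{\left(-228,-70 \right)}} = \frac{1}{-21140 - \left(- \frac{7}{141} + \frac{38}{-228}\right)} = \frac{1}{-21140 + \left(\frac{7}{141} - - \frac{1}{6}\right)} = \frac{1}{-21140 + \left(\frac{7}{141} + \frac{1}{6}\right)} = \frac{1}{-21140 + \frac{61}{282}} = \frac{1}{- \frac{5961419}{282}} = - \frac{282}{5961419}$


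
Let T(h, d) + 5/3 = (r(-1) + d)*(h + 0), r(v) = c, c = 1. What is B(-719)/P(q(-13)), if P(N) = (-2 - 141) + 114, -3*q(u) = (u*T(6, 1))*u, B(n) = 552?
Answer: -552/29 ≈ -19.034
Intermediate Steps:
r(v) = 1
T(h, d) = -5/3 + h*(1 + d) (T(h, d) = -5/3 + (1 + d)*(h + 0) = -5/3 + (1 + d)*h = -5/3 + h*(1 + d))
q(u) = -31*u**2/9 (q(u) = -u*(-5/3 + 6 + 1*6)*u/3 = -u*(-5/3 + 6 + 6)*u/3 = -u*(31/3)*u/3 = -31*u/3*u/3 = -31*u**2/9)
P(N) = -29 (P(N) = -143 + 114 = -29)
B(-719)/P(q(-13)) = 552/(-29) = 552*(-1/29) = -552/29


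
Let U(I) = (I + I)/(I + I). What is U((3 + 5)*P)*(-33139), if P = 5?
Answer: -33139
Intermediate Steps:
U(I) = 1 (U(I) = (2*I)/((2*I)) = (2*I)*(1/(2*I)) = 1)
U((3 + 5)*P)*(-33139) = 1*(-33139) = -33139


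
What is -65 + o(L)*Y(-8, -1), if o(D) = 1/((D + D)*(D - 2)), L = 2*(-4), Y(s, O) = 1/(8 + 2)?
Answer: -103999/1600 ≈ -64.999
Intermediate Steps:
Y(s, O) = 1/10
L = -8
o(D) = 1/(2*D*(-2 + D)) (o(D) = 1/((2*D)*(-2 + D)) = 1/(2*D*(-2 + D)))
-65 + o(L)*Y(-8, -1) = -65 + ((1/2)/(-8*(-2 - 8)))*(1/10) = -65 + ((1/2)*(-1/8)/(-10))*(1/10) = -65 + ((1/2)*(-1/8)*(-1/10))*(1/10) = -65 + (1/160)*(1/10) = -65 + 1/1600 = -103999/1600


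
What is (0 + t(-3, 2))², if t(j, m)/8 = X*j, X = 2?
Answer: 2304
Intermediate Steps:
t(j, m) = 16*j (t(j, m) = 8*(2*j) = 16*j)
(0 + t(-3, 2))² = (0 + 16*(-3))² = (0 - 48)² = (-48)² = 2304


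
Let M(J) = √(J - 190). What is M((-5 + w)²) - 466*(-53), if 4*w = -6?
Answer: 24698 + I*√591/2 ≈ 24698.0 + 12.155*I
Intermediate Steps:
w = -3/2 (w = (¼)*(-6) = -3/2 ≈ -1.5000)
M(J) = √(-190 + J)
M((-5 + w)²) - 466*(-53) = √(-190 + (-5 - 3/2)²) - 466*(-53) = √(-190 + (-13/2)²) + 24698 = √(-190 + 169/4) + 24698 = √(-591/4) + 24698 = I*√591/2 + 24698 = 24698 + I*√591/2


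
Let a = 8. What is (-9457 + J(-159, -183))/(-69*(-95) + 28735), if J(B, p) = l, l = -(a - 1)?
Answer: -4732/17645 ≈ -0.26818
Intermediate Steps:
l = -7 (l = -(8 - 1) = -1*7 = -7)
J(B, p) = -7
(-9457 + J(-159, -183))/(-69*(-95) + 28735) = (-9457 - 7)/(-69*(-95) + 28735) = -9464/(6555 + 28735) = -9464/35290 = -9464*1/35290 = -4732/17645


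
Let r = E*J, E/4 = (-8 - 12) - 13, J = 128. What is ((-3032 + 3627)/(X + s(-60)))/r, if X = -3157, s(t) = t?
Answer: 595/54354432 ≈ 1.0947e-5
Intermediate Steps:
E = -132 (E = 4*((-8 - 12) - 13) = 4*(-20 - 13) = 4*(-33) = -132)
r = -16896 (r = -132*128 = -16896)
((-3032 + 3627)/(X + s(-60)))/r = ((-3032 + 3627)/(-3157 - 60))/(-16896) = (595/(-3217))*(-1/16896) = (595*(-1/3217))*(-1/16896) = -595/3217*(-1/16896) = 595/54354432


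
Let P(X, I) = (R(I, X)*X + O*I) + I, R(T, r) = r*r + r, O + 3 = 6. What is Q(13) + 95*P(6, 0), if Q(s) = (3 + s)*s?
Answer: 24148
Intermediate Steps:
O = 3 (O = -3 + 6 = 3)
R(T, r) = r + r**2 (R(T, r) = r**2 + r = r + r**2)
P(X, I) = 4*I + X**2*(1 + X) (P(X, I) = ((X*(1 + X))*X + 3*I) + I = (X**2*(1 + X) + 3*I) + I = (3*I + X**2*(1 + X)) + I = 4*I + X**2*(1 + X))
Q(s) = s*(3 + s)
Q(13) + 95*P(6, 0) = 13*(3 + 13) + 95*(4*0 + 6**2*(1 + 6)) = 13*16 + 95*(0 + 36*7) = 208 + 95*(0 + 252) = 208 + 95*252 = 208 + 23940 = 24148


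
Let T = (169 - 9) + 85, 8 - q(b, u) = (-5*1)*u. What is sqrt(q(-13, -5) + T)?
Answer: 2*sqrt(57) ≈ 15.100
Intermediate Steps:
q(b, u) = 8 + 5*u (q(b, u) = 8 - (-5*1)*u = 8 - (-5)*u = 8 + 5*u)
T = 245 (T = 160 + 85 = 245)
sqrt(q(-13, -5) + T) = sqrt((8 + 5*(-5)) + 245) = sqrt((8 - 25) + 245) = sqrt(-17 + 245) = sqrt(228) = 2*sqrt(57)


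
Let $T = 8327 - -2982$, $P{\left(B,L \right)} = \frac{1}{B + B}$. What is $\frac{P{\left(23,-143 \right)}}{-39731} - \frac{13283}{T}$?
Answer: $- \frac{24276367467}{20668622434} \approx -1.1746$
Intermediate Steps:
$P{\left(B,L \right)} = \frac{1}{2 B}$
$T = 11309$ ($T = 8327 + 2982 = 11309$)
$\frac{P{\left(23,-143 \right)}}{-39731} - \frac{13283}{T} = \frac{\frac{1}{2} \cdot \frac{1}{23}}{-39731} - \frac{13283}{11309} = \frac{1}{2} \cdot \frac{1}{23} \left(- \frac{1}{39731}\right) - \frac{13283}{11309} = \frac{1}{46} \left(- \frac{1}{39731}\right) - \frac{13283}{11309} = - \frac{1}{1827626} - \frac{13283}{11309} = - \frac{24276367467}{20668622434}$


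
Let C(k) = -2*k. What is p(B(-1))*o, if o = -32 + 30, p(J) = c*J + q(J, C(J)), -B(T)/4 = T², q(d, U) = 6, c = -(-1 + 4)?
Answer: -36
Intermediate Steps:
c = -3 (c = -1*3 = -3)
B(T) = -4*T²
p(J) = 6 - 3*J (p(J) = -3*J + 6 = 6 - 3*J)
o = -2
p(B(-1))*o = (6 - (-12)*(-1)²)*(-2) = (6 - (-12))*(-2) = (6 - 3*(-4))*(-2) = (6 + 12)*(-2) = 18*(-2) = -36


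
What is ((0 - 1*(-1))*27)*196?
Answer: 5292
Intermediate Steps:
((0 - 1*(-1))*27)*196 = ((0 + 1)*27)*196 = (1*27)*196 = 27*196 = 5292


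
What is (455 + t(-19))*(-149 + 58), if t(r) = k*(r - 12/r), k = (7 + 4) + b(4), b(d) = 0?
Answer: -437346/19 ≈ -23018.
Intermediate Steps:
k = 11 (k = (7 + 4) + 0 = 11 + 0 = 11)
t(r) = -132/r + 11*r (t(r) = 11*(r - 12/r) = -132/r + 11*r)
(455 + t(-19))*(-149 + 58) = (455 + (-132/(-19) + 11*(-19)))*(-149 + 58) = (455 + (-132*(-1/19) - 209))*(-91) = (455 + (132/19 - 209))*(-91) = (455 - 3839/19)*(-91) = (4806/19)*(-91) = -437346/19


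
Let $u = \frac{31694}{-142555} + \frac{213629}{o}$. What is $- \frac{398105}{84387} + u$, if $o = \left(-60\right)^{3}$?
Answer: $- \frac{1027067895773251}{173228958504000} \approx -5.929$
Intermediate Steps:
$o = -216000$
$u = - \frac{7459957219}{6158376000}$ ($u = \frac{31694}{-142555} + \frac{213629}{-216000} = 31694 \left(- \frac{1}{142555}\right) + 213629 \left(- \frac{1}{216000}\right) = - \frac{31694}{142555} - \frac{213629}{216000} = - \frac{7459957219}{6158376000} \approx -1.2114$)
$- \frac{398105}{84387} + u = - \frac{398105}{84387} - \frac{7459957219}{6158376000} = - \frac{1027067895773251}{173228958504000}$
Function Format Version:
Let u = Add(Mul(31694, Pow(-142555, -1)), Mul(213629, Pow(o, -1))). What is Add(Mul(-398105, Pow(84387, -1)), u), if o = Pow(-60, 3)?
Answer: Rational(-1027067895773251, 173228958504000) ≈ -5.9290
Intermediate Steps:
o = -216000
u = Rational(-7459957219, 6158376000) (u = Add(Mul(31694, Pow(-142555, -1)), Mul(213629, Pow(-216000, -1))) = Add(Mul(31694, Rational(-1, 142555)), Mul(213629, Rational(-1, 216000))) = Add(Rational(-31694, 142555), Rational(-213629, 216000)) = Rational(-7459957219, 6158376000) ≈ -1.2114)
Add(Mul(-398105, Pow(84387, -1)), u) = Add(Mul(-398105, Pow(84387, -1)), Rational(-7459957219, 6158376000)) = Add(Mul(-398105, Rational(1, 84387)), Rational(-7459957219, 6158376000)) = Add(Rational(-398105, 84387), Rational(-7459957219, 6158376000)) = Rational(-1027067895773251, 173228958504000)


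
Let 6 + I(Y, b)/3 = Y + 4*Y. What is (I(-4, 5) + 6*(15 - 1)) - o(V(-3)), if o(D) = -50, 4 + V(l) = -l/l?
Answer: 56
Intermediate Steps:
V(l) = -5 (V(l) = -4 - l/l = -4 - 1*1 = -4 - 1 = -5)
I(Y, b) = -18 + 15*Y (I(Y, b) = -18 + 3*(Y + 4*Y) = -18 + 3*(5*Y) = -18 + 15*Y)
(I(-4, 5) + 6*(15 - 1)) - o(V(-3)) = ((-18 + 15*(-4)) + 6*(15 - 1)) - 1*(-50) = ((-18 - 60) + 6*14) + 50 = (-78 + 84) + 50 = 6 + 50 = 56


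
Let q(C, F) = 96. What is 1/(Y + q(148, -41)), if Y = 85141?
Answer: 1/85237 ≈ 1.1732e-5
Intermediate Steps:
1/(Y + q(148, -41)) = 1/(85141 + 96) = 1/85237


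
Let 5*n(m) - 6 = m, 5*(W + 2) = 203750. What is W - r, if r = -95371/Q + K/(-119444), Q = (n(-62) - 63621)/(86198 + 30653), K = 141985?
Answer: -5106969280248003/38002422484 ≈ -1.3439e+5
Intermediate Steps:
W = 40748 (W = -2 + (⅕)*203750 = -2 + 40750 = 40748)
n(m) = 6/5 + m/5
Q = -318161/584255 (Q = ((6/5 + (⅕)*(-62)) - 63621)/(86198 + 30653) = ((6/5 - 62/5) - 63621)/116851 = (-56/5 - 63621)*(1/116851) = -318161/5*1/116851 = -318161/584255 ≈ -0.54456)
r = 6655491991626035/38002422484 (r = -95371/(-318161/584255) + 141985/(-119444) = -95371*(-584255/318161) + 141985*(-1/119444) = 55720983605/318161 - 141985/119444 = 6655491991626035/38002422484 ≈ 1.7513e+5)
W - r = 40748 - 1*6655491991626035/38002422484 = 40748 - 6655491991626035/38002422484 = -5106969280248003/38002422484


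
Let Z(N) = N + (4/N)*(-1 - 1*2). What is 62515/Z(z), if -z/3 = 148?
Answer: -2313055/16427 ≈ -140.81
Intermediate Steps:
z = -444 (z = -3*148 = -444)
Z(N) = N - 12/N (Z(N) = N + (4/N)*(-1 - 2) = N + (4/N)*(-3) = N - 12/N)
62515/Z(z) = 62515/(-444 - 12/(-444)) = 62515/(-444 - 12*(-1/444)) = 62515/(-444 + 1/37) = 62515/(-16427/37) = 62515*(-37/16427) = -2313055/16427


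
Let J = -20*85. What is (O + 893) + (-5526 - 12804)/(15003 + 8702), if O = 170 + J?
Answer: -3023683/4741 ≈ -637.77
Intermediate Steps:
J = -1700
O = -1530 (O = 170 - 1700 = -1530)
(O + 893) + (-5526 - 12804)/(15003 + 8702) = (-1530 + 893) + (-5526 - 12804)/(15003 + 8702) = -637 - 18330/23705 = -637 - 18330*1/23705 = -637 - 3666/4741 = -3023683/4741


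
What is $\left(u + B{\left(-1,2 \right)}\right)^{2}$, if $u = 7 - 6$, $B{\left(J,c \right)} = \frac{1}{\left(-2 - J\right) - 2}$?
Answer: $\frac{4}{9} \approx 0.44444$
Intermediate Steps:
$B{\left(J,c \right)} = \frac{1}{-4 - J}$
$u = 1$ ($u = 7 - 6 = 1$)
$\left(u + B{\left(-1,2 \right)}\right)^{2} = \left(1 - \frac{1}{4 - 1}\right)^{2} = \left(1 - \frac{1}{3}\right)^{2} = \left(\frac{2}{3}\right)^{2} = \frac{4}{9}$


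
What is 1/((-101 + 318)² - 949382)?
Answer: -1/902293 ≈ -1.1083e-6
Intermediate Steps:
1/((-101 + 318)² - 949382) = 1/(217² - 949382) = 1/(47089 - 949382) = 1/(-902293) = -1/902293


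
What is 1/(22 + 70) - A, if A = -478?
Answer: 43977/92 ≈ 478.01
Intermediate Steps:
1/(22 + 70) - A = 1/(22 + 70) - 1*(-478) = 1/92 + 478 = 43977/92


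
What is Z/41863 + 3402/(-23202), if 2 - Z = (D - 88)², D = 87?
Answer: -7910818/53961407 ≈ -0.14660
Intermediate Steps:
Z = 1 (Z = 2 - (87 - 88)² = 2 - 1*(-1)² = 2 - 1*1 = 2 - 1 = 1)
Z/41863 + 3402/(-23202) = 1/41863 + 3402/(-23202) = 1*(1/41863) + 3402*(-1/23202) = 1/41863 - 189/1289 = -7910818/53961407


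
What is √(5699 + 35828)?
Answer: √41527 ≈ 203.78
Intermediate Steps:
√(5699 + 35828) = √41527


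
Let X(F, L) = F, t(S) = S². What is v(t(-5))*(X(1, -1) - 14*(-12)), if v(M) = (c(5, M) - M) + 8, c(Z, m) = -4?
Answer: -3549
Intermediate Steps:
v(M) = 4 - M (v(M) = (-4 - M) + 8 = 4 - M)
v(t(-5))*(X(1, -1) - 14*(-12)) = (4 - 1*(-5)²)*(1 - 14*(-12)) = (4 - 1*25)*(1 + 168) = (4 - 25)*169 = -21*169 = -3549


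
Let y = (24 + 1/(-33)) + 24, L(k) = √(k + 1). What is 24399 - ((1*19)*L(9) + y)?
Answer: 803584/33 - 19*√10 ≈ 24291.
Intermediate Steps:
L(k) = √(1 + k)
y = 1583/33 (y = (24 - 1/33) + 24 = 791/33 + 24 = 1583/33 ≈ 47.970)
24399 - ((1*19)*L(9) + y) = 24399 - ((1*19)*√(1 + 9) + 1583/33) = 24399 - (19*√10 + 1583/33) = 24399 - (1583/33 + 19*√10) = 24399 + (-1583/33 - 19*√10) = 803584/33 - 19*√10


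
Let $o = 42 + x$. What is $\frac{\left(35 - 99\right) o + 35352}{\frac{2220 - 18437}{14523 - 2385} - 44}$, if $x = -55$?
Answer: $- \frac{439201392}{550289} \approx -798.13$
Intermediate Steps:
$o = -13$ ($o = 42 - 55 = -13$)
$\frac{\left(35 - 99\right) o + 35352}{\frac{2220 - 18437}{14523 - 2385} - 44} = \frac{\left(35 - 99\right) \left(-13\right) + 35352}{\frac{2220 - 18437}{14523 - 2385} - 44} = \frac{\left(-64\right) \left(-13\right) + 35352}{- \frac{16217}{12138} - 44} = \frac{832 + 35352}{\left(-16217\right) \frac{1}{12138} - 44} = \frac{36184}{- \frac{16217}{12138} - 44} = \frac{36184}{- \frac{550289}{12138}} = 36184 \left(- \frac{12138}{550289}\right) = - \frac{439201392}{550289}$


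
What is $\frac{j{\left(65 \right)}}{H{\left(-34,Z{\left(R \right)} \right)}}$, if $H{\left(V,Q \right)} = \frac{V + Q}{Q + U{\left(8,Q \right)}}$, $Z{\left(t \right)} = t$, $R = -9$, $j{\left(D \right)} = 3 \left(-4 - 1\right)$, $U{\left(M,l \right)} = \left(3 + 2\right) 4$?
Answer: $\frac{165}{43} \approx 3.8372$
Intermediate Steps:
$U{\left(M,l \right)} = 20$ ($U{\left(M,l \right)} = 5 \cdot 4 = 20$)
$j{\left(D \right)} = -15$ ($j{\left(D \right)} = 3 \left(-5\right) = -15$)
$H{\left(V,Q \right)} = \frac{Q + V}{20 + Q}$ ($H{\left(V,Q \right)} = \frac{V + Q}{Q + 20} = \frac{Q + V}{20 + Q}$)
$\frac{j{\left(65 \right)}}{H{\left(-34,Z{\left(R \right)} \right)}} = - \frac{15}{\frac{1}{20 - 9} \left(-9 - 34\right)} = - \frac{15}{\frac{1}{11} \left(-43\right)} = - \frac{15}{- \frac{43}{11}} = \left(-15\right) \left(- \frac{11}{43}\right) = \frac{165}{43}$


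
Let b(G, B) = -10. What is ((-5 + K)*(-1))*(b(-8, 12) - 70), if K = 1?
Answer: -320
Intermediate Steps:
((-5 + K)*(-1))*(b(-8, 12) - 70) = ((-5 + 1)*(-1))*(-10 - 70) = -4*(-1)*(-80) = 4*(-80) = -320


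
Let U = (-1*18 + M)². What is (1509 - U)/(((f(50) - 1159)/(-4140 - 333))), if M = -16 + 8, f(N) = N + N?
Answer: 1242003/353 ≈ 3518.4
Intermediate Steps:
f(N) = 2*N
M = -8
U = 676 (U = (-1*18 - 8)² = (-18 - 8)² = (-26)² = 676)
(1509 - U)/(((f(50) - 1159)/(-4140 - 333))) = (1509 - 1*676)/(((2*50 - 1159)/(-4140 - 333))) = (1509 - 676)/(((100 - 1159)/(-4473))) = 833/((-1059*(-1/4473))) = 833/(353/1491) = 833*(1491/353) = 1242003/353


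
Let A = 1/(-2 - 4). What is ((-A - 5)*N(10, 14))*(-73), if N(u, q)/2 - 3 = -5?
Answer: -4234/3 ≈ -1411.3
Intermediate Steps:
N(u, q) = -4 (N(u, q) = 6 + 2*(-5) = 6 - 10 = -4)
A = -⅙ (A = 1/(-6) = -⅙ ≈ -0.16667)
((-A - 5)*N(10, 14))*(-73) = ((-1*(-⅙) - 5)*(-4))*(-73) = ((⅙ - 5)*(-4))*(-73) = -29/6*(-4)*(-73) = (58/3)*(-73) = -4234/3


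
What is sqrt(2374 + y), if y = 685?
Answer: sqrt(3059) ≈ 55.308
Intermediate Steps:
sqrt(2374 + y) = sqrt(2374 + 685) = sqrt(3059)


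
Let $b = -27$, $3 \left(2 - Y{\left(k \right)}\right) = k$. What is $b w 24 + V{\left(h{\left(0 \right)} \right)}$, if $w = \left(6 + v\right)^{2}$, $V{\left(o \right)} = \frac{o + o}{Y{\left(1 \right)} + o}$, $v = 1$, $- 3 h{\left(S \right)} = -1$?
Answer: $- \frac{95255}{3} \approx -31752.0$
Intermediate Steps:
$h{\left(S \right)} = \frac{1}{3}$ ($h{\left(S \right)} = \left(- \frac{1}{3}\right) \left(-1\right) = \frac{1}{3}$)
$Y{\left(k \right)} = 2 - \frac{k}{3}$
$V{\left(o \right)} = \frac{2 o}{\frac{5}{3} + o}$ ($V{\left(o \right)} = \frac{o + o}{\left(2 - \frac{1}{3}\right) + o} = \frac{2 o}{\left(2 - \frac{1}{3}\right) + o} = \frac{2 o}{\frac{5}{3} + o}$)
$w = 49$ ($w = \left(6 + 1\right)^{2} = 7^{2} = 49$)
$b w 24 + V{\left(h{\left(0 \right)} \right)} = \left(-27\right) 49 \cdot 24 + 6 \cdot \frac{1}{3} \frac{1}{5 + 3 \cdot \frac{1}{3}} = \left(-1323\right) 24 + 6 \cdot \frac{1}{3} \frac{1}{5 + 1} = -31752 + 6 \cdot \frac{1}{3} \cdot \frac{1}{6} = -31752 + \frac{1}{3} = - \frac{95255}{3}$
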